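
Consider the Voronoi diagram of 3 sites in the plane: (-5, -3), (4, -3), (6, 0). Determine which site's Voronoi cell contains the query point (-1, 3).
Nearest site = (-5, -3)

The Voronoi cell of site s contains exactly those query points closer to s than to any other site. Compute squared distances from q = (-1, 3) to each site:
  (-5 − -1)² + (-3 − 3)² = 52
  (6 − -1)² + (0 − 3)² = 58
  (4 − -1)² + (-3 − 3)² = 61
Minimum is attained by (-5, -3), so q lies in its Voronoi cell.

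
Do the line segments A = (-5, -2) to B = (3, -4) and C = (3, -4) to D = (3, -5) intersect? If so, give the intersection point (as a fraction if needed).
Yes; intersection at (3, -4) (t = 1 on AB, s = 0 on CD)

Parametrize AB as A + t(B − A) = (-5 + 8 t, -2 + -2 t) and CD as C + s(D − C) = (3 + 0 s, -4 + -1 s). Solve the linear system for (t, s). Determinant = 8 ≠ 0, so a unique intersection of the containing lines exists. Solution: t = 1, s = 0 — both in [0, 1], so the segments cross. Intersection point: (3, -4).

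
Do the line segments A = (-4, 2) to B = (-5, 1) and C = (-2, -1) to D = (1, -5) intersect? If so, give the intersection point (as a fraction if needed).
No (intersection of containing lines falls outside at least one segment)

Parametrize and solve: t = 1/7, s = -5/7. At least one of these is outside [0, 1], so the segments do not intersect.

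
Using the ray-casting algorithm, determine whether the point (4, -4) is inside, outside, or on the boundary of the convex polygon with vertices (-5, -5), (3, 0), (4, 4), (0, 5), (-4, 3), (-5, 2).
The point (4, -4) lies strictly outside the polygon

Cast a horizontal ray to the right from the query point and count how many polygon edges it crosses (each edge strictly once or zero times, handled with the usual half-open convention). 
Parity of crossings → even ⇒ outside.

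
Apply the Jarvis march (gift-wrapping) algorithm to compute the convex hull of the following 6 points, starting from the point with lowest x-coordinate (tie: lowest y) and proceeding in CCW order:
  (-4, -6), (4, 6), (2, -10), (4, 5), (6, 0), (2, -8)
Hull (CCW) = [(-4, -6), (2, -10), (6, 0), (4, 6)]

Jarvis march: at each step, from the current hull vertex p, select the next vertex q as the point such that every other point lies strictly to the left of (or on) the directed line p → q. (Equivalently: for every other point r, the cross product (q − p) × (r − p) ≥ 0.)
Starting point (lowest x, tie lowest y): (-4, -6). Wrap until returning to start. Resulting hull: (-4, -6), (2, -10), (6, 0), (4, 6).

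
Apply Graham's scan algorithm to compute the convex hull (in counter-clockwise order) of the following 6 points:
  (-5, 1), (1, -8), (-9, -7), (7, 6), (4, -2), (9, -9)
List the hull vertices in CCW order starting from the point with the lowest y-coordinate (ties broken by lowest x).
Hull (CCW) = [(9, -9), (7, 6), (-5, 1), (-9, -7)]

Graham scan procedure:
  1. Find the pivot p₀ = point with lowest y (tie → lowest x): (9, -9).
  2. Sort the remaining points by polar angle around p₀.
  3. Walk through sorted points, maintaining a stack; pop the top while the last three entries make a non-left turn (cross product ≤ 0).
  4. Final stack is the convex hull in CCW order: (9, -9), (7, 6), (-5, 1), (-9, -7).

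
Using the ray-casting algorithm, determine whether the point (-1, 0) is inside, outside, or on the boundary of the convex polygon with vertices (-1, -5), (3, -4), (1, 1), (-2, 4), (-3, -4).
The point (-1, 0) lies strictly inside the polygon

Cast a horizontal ray to the right from the query point and count how many polygon edges it crosses (each edge strictly once or zero times, handled with the usual half-open convention). 
Parity of crossings → odd ⇒ inside.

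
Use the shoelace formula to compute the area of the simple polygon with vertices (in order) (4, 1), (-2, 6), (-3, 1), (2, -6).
Area = 42

Shoelace formula: Area = (1/2) |Σ_i (x_i · y_{i+1} − x_{i+1} · y_i)| (indices mod n). Compute each cross term:
  (4)(6) − (-2)(1) = 26
  (-2)(1) − (-3)(6) = 16
  (-3)(-6) − (2)(1) = 16
  (2)(1) − (4)(-6) = 26
Sum = 84, so (signed) Area = 84/2 = 42, |Area| = 42.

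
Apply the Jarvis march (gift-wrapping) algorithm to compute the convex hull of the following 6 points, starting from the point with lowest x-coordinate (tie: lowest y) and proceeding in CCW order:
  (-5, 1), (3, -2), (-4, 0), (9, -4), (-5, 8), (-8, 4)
Hull (CCW) = [(-8, 4), (-4, 0), (9, -4), (-5, 8)]

Jarvis march: at each step, from the current hull vertex p, select the next vertex q as the point such that every other point lies strictly to the left of (or on) the directed line p → q. (Equivalently: for every other point r, the cross product (q − p) × (r − p) ≥ 0.)
Starting point (lowest x, tie lowest y): (-8, 4). Wrap until returning to start. Resulting hull: (-8, 4), (-4, 0), (9, -4), (-5, 8).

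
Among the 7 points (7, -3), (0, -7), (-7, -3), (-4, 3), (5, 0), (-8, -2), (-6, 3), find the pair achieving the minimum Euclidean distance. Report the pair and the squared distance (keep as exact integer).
Pair = ((-7, -3), (-8, -2)); squared distance = 2

Compute all C(7, 2) = 21 pairwise squared distances (x_i − x_j)² + (y_i − y_j)². The minimum is 2, attained by the pair ((-7, -3), (-8, -2)).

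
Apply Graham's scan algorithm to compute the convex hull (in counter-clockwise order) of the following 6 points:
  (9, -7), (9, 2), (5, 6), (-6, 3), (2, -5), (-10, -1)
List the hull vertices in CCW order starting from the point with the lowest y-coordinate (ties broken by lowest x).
Hull (CCW) = [(9, -7), (9, 2), (5, 6), (-6, 3), (-10, -1), (2, -5)]

Graham scan procedure:
  1. Find the pivot p₀ = point with lowest y (tie → lowest x): (9, -7).
  2. Sort the remaining points by polar angle around p₀.
  3. Walk through sorted points, maintaining a stack; pop the top while the last three entries make a non-left turn (cross product ≤ 0).
  4. Final stack is the convex hull in CCW order: (9, -7), (9, 2), (5, 6), (-6, 3), (-10, -1), (2, -5).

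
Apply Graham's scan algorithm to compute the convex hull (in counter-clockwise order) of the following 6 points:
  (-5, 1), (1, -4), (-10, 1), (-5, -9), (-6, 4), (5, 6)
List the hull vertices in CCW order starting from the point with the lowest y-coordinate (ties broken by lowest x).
Hull (CCW) = [(-5, -9), (1, -4), (5, 6), (-6, 4), (-10, 1)]

Graham scan procedure:
  1. Find the pivot p₀ = point with lowest y (tie → lowest x): (-5, -9).
  2. Sort the remaining points by polar angle around p₀.
  3. Walk through sorted points, maintaining a stack; pop the top while the last three entries make a non-left turn (cross product ≤ 0).
  4. Final stack is the convex hull in CCW order: (-5, -9), (1, -4), (5, 6), (-6, 4), (-10, 1).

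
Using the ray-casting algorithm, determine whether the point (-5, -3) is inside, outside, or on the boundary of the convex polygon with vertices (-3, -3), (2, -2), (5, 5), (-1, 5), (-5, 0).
The point (-5, -3) lies strictly outside the polygon

Cast a horizontal ray to the right from the query point and count how many polygon edges it crosses (each edge strictly once or zero times, handled with the usual half-open convention). 
Parity of crossings → even ⇒ outside.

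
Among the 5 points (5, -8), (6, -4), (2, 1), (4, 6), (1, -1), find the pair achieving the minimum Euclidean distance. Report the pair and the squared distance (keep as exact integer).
Pair = ((2, 1), (1, -1)); squared distance = 5

Compute all C(5, 2) = 10 pairwise squared distances (x_i − x_j)² + (y_i − y_j)². The minimum is 5, attained by the pair ((2, 1), (1, -1)).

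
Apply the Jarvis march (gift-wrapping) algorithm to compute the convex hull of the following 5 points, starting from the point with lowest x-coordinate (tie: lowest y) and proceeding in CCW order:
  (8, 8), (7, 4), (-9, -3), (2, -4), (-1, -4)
Hull (CCW) = [(-9, -3), (-1, -4), (2, -4), (7, 4), (8, 8)]

Jarvis march: at each step, from the current hull vertex p, select the next vertex q as the point such that every other point lies strictly to the left of (or on) the directed line p → q. (Equivalently: for every other point r, the cross product (q − p) × (r − p) ≥ 0.)
Starting point (lowest x, tie lowest y): (-9, -3). Wrap until returning to start. Resulting hull: (-9, -3), (-1, -4), (2, -4), (7, 4), (8, 8).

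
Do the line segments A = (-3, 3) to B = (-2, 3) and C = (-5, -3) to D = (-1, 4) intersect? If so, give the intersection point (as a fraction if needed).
No (intersection of containing lines falls outside at least one segment)

Parametrize and solve: t = 10/7, s = 6/7. At least one of these is outside [0, 1], so the segments do not intersect.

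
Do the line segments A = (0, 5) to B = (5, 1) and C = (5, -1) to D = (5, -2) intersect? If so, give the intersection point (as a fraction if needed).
No (intersection of containing lines falls outside at least one segment)

Parametrize and solve: t = 1, s = -2. At least one of these is outside [0, 1], so the segments do not intersect.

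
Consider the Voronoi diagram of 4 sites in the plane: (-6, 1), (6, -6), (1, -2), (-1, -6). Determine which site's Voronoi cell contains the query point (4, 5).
Nearest site = (1, -2)

The Voronoi cell of site s contains exactly those query points closer to s than to any other site. Compute squared distances from q = (4, 5) to each site:
  (1 − 4)² + (-2 − 5)² = 58
  (-6 − 4)² + (1 − 5)² = 116
  (6 − 4)² + (-6 − 5)² = 125
  (-1 − 4)² + (-6 − 5)² = 146
Minimum is attained by (1, -2), so q lies in its Voronoi cell.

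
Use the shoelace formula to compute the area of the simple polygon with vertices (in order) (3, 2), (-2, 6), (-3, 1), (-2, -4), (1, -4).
Area = 39

Shoelace formula: Area = (1/2) |Σ_i (x_i · y_{i+1} − x_{i+1} · y_i)| (indices mod n). Compute each cross term:
  (3)(6) − (-2)(2) = 22
  (-2)(1) − (-3)(6) = 16
  (-3)(-4) − (-2)(1) = 14
  (-2)(-4) − (1)(-4) = 12
  (1)(2) − (3)(-4) = 14
Sum = 78, so (signed) Area = 78/2 = 39, |Area| = 39.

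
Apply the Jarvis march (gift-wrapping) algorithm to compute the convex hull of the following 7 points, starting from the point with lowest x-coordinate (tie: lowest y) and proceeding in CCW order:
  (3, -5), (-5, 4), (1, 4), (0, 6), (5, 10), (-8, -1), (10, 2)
Hull (CCW) = [(-8, -1), (3, -5), (10, 2), (5, 10), (-5, 4)]

Jarvis march: at each step, from the current hull vertex p, select the next vertex q as the point such that every other point lies strictly to the left of (or on) the directed line p → q. (Equivalently: for every other point r, the cross product (q − p) × (r − p) ≥ 0.)
Starting point (lowest x, tie lowest y): (-8, -1). Wrap until returning to start. Resulting hull: (-8, -1), (3, -5), (10, 2), (5, 10), (-5, 4).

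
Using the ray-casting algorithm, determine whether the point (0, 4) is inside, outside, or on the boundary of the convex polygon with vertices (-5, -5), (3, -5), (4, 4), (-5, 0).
The point (0, 4) lies strictly outside the polygon

Cast a horizontal ray to the right from the query point and count how many polygon edges it crosses (each edge strictly once or zero times, handled with the usual half-open convention). 
Parity of crossings → even ⇒ outside.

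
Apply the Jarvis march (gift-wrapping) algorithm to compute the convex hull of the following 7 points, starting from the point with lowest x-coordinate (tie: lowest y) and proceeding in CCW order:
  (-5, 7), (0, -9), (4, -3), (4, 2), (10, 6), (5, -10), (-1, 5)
Hull (CCW) = [(-5, 7), (0, -9), (5, -10), (10, 6)]

Jarvis march: at each step, from the current hull vertex p, select the next vertex q as the point such that every other point lies strictly to the left of (or on) the directed line p → q. (Equivalently: for every other point r, the cross product (q − p) × (r − p) ≥ 0.)
Starting point (lowest x, tie lowest y): (-5, 7). Wrap until returning to start. Resulting hull: (-5, 7), (0, -9), (5, -10), (10, 6).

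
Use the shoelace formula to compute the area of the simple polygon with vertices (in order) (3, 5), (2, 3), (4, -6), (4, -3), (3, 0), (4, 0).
Area = 8

Shoelace formula: Area = (1/2) |Σ_i (x_i · y_{i+1} − x_{i+1} · y_i)| (indices mod n). Compute each cross term:
  (3)(3) − (2)(5) = -1
  (2)(-6) − (4)(3) = -24
  (4)(-3) − (4)(-6) = 12
  (4)(0) − (3)(-3) = 9
  (3)(0) − (4)(0) = 0
  (4)(5) − (3)(0) = 20
Sum = 16, so (signed) Area = 16/2 = 8, |Area| = 8.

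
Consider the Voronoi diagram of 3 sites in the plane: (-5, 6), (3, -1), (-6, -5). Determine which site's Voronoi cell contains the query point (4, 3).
Nearest site = (3, -1)

The Voronoi cell of site s contains exactly those query points closer to s than to any other site. Compute squared distances from q = (4, 3) to each site:
  (3 − 4)² + (-1 − 3)² = 17
  (-5 − 4)² + (6 − 3)² = 90
  (-6 − 4)² + (-5 − 3)² = 164
Minimum is attained by (3, -1), so q lies in its Voronoi cell.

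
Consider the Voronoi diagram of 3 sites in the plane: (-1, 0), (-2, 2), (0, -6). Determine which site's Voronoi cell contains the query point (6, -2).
Nearest site = (0, -6)

The Voronoi cell of site s contains exactly those query points closer to s than to any other site. Compute squared distances from q = (6, -2) to each site:
  (0 − 6)² + (-6 − -2)² = 52
  (-1 − 6)² + (0 − -2)² = 53
  (-2 − 6)² + (2 − -2)² = 80
Minimum is attained by (0, -6), so q lies in its Voronoi cell.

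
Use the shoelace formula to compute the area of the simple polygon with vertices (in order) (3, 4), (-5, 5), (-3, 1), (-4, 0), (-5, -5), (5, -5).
Area = 77

Shoelace formula: Area = (1/2) |Σ_i (x_i · y_{i+1} − x_{i+1} · y_i)| (indices mod n). Compute each cross term:
  (3)(5) − (-5)(4) = 35
  (-5)(1) − (-3)(5) = 10
  (-3)(0) − (-4)(1) = 4
  (-4)(-5) − (-5)(0) = 20
  (-5)(-5) − (5)(-5) = 50
  (5)(4) − (3)(-5) = 35
Sum = 154, so (signed) Area = 154/2 = 77, |Area| = 77.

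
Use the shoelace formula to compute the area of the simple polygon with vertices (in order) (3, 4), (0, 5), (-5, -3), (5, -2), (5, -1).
Area = 93/2

Shoelace formula: Area = (1/2) |Σ_i (x_i · y_{i+1} − x_{i+1} · y_i)| (indices mod n). Compute each cross term:
  (3)(5) − (0)(4) = 15
  (0)(-3) − (-5)(5) = 25
  (-5)(-2) − (5)(-3) = 25
  (5)(-1) − (5)(-2) = 5
  (5)(4) − (3)(-1) = 23
Sum = 93, so (signed) Area = 93/2 = 93/2, |Area| = 93/2.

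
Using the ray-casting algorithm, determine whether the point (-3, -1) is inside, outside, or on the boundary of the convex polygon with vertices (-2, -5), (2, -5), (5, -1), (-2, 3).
The point (-3, -1) lies strictly outside the polygon

Cast a horizontal ray to the right from the query point and count how many polygon edges it crosses (each edge strictly once or zero times, handled with the usual half-open convention). 
Parity of crossings → even ⇒ outside.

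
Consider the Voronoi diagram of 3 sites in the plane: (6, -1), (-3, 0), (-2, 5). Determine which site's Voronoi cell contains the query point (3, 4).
Nearest site = (-2, 5)

The Voronoi cell of site s contains exactly those query points closer to s than to any other site. Compute squared distances from q = (3, 4) to each site:
  (-2 − 3)² + (5 − 4)² = 26
  (6 − 3)² + (-1 − 4)² = 34
  (-3 − 3)² + (0 − 4)² = 52
Minimum is attained by (-2, 5), so q lies in its Voronoi cell.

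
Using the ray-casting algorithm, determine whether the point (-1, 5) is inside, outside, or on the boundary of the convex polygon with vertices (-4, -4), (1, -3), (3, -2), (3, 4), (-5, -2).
The point (-1, 5) lies strictly outside the polygon

Cast a horizontal ray to the right from the query point and count how many polygon edges it crosses (each edge strictly once or zero times, handled with the usual half-open convention). 
Parity of crossings → even ⇒ outside.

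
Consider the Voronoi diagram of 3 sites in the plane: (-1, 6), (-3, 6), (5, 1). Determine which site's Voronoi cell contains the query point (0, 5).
Nearest site = (-1, 6)

The Voronoi cell of site s contains exactly those query points closer to s than to any other site. Compute squared distances from q = (0, 5) to each site:
  (-1 − 0)² + (6 − 5)² = 2
  (-3 − 0)² + (6 − 5)² = 10
  (5 − 0)² + (1 − 5)² = 41
Minimum is attained by (-1, 6), so q lies in its Voronoi cell.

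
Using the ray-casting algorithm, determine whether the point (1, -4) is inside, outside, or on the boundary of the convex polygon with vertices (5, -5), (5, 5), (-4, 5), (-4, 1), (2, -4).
The point (1, -4) lies strictly outside the polygon

Cast a horizontal ray to the right from the query point and count how many polygon edges it crosses (each edge strictly once or zero times, handled with the usual half-open convention). 
Parity of crossings → even ⇒ outside.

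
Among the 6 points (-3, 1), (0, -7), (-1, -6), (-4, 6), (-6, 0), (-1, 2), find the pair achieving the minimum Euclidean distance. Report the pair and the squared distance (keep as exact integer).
Pair = ((0, -7), (-1, -6)); squared distance = 2

Compute all C(6, 2) = 15 pairwise squared distances (x_i − x_j)² + (y_i − y_j)². The minimum is 2, attained by the pair ((0, -7), (-1, -6)).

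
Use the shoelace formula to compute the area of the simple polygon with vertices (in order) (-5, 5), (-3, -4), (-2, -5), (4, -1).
Area = 79/2

Shoelace formula: Area = (1/2) |Σ_i (x_i · y_{i+1} − x_{i+1} · y_i)| (indices mod n). Compute each cross term:
  (-5)(-4) − (-3)(5) = 35
  (-3)(-5) − (-2)(-4) = 7
  (-2)(-1) − (4)(-5) = 22
  (4)(5) − (-5)(-1) = 15
Sum = 79, so (signed) Area = 79/2 = 79/2, |Area| = 79/2.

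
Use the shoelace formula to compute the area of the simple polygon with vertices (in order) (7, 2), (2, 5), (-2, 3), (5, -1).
Area = 51/2

Shoelace formula: Area = (1/2) |Σ_i (x_i · y_{i+1} − x_{i+1} · y_i)| (indices mod n). Compute each cross term:
  (7)(5) − (2)(2) = 31
  (2)(3) − (-2)(5) = 16
  (-2)(-1) − (5)(3) = -13
  (5)(2) − (7)(-1) = 17
Sum = 51, so (signed) Area = 51/2 = 51/2, |Area| = 51/2.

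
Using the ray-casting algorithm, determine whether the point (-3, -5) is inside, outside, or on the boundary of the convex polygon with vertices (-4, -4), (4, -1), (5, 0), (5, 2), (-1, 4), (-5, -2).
The point (-3, -5) lies strictly outside the polygon

Cast a horizontal ray to the right from the query point and count how many polygon edges it crosses (each edge strictly once or zero times, handled with the usual half-open convention). 
Parity of crossings → even ⇒ outside.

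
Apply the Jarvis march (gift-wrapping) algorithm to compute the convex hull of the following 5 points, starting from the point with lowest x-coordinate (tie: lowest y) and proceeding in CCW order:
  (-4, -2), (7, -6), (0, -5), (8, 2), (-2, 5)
Hull (CCW) = [(-4, -2), (0, -5), (7, -6), (8, 2), (-2, 5)]

Jarvis march: at each step, from the current hull vertex p, select the next vertex q as the point such that every other point lies strictly to the left of (or on) the directed line p → q. (Equivalently: for every other point r, the cross product (q − p) × (r − p) ≥ 0.)
Starting point (lowest x, tie lowest y): (-4, -2). Wrap until returning to start. Resulting hull: (-4, -2), (0, -5), (7, -6), (8, 2), (-2, 5).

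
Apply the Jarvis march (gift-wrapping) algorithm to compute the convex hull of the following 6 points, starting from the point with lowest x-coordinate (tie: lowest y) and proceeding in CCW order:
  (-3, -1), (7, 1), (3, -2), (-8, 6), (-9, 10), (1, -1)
Hull (CCW) = [(-9, 10), (-8, 6), (-3, -1), (3, -2), (7, 1)]

Jarvis march: at each step, from the current hull vertex p, select the next vertex q as the point such that every other point lies strictly to the left of (or on) the directed line p → q. (Equivalently: for every other point r, the cross product (q − p) × (r − p) ≥ 0.)
Starting point (lowest x, tie lowest y): (-9, 10). Wrap until returning to start. Resulting hull: (-9, 10), (-8, 6), (-3, -1), (3, -2), (7, 1).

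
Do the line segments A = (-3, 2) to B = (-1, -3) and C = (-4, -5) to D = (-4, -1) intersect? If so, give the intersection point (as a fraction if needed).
No (intersection of containing lines falls outside at least one segment)

Parametrize and solve: t = -1/2, s = 19/8. At least one of these is outside [0, 1], so the segments do not intersect.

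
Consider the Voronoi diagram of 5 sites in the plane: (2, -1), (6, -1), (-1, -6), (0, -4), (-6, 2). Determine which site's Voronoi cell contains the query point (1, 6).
Nearest site = (2, -1)

The Voronoi cell of site s contains exactly those query points closer to s than to any other site. Compute squared distances from q = (1, 6) to each site:
  (2 − 1)² + (-1 − 6)² = 50
  (-6 − 1)² + (2 − 6)² = 65
  (6 − 1)² + (-1 − 6)² = 74
  (0 − 1)² + (-4 − 6)² = 101
  (-1 − 1)² + (-6 − 6)² = 148
Minimum is attained by (2, -1), so q lies in its Voronoi cell.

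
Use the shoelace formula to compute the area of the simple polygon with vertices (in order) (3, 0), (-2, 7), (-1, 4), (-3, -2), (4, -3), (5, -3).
Area = 63/2

Shoelace formula: Area = (1/2) |Σ_i (x_i · y_{i+1} − x_{i+1} · y_i)| (indices mod n). Compute each cross term:
  (3)(7) − (-2)(0) = 21
  (-2)(4) − (-1)(7) = -1
  (-1)(-2) − (-3)(4) = 14
  (-3)(-3) − (4)(-2) = 17
  (4)(-3) − (5)(-3) = 3
  (5)(0) − (3)(-3) = 9
Sum = 63, so (signed) Area = 63/2 = 63/2, |Area| = 63/2.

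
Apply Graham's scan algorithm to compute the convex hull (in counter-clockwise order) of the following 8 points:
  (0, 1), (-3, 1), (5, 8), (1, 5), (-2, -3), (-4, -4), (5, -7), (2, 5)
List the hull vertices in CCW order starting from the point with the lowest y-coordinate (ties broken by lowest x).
Hull (CCW) = [(5, -7), (5, 8), (1, 5), (-3, 1), (-4, -4)]

Graham scan procedure:
  1. Find the pivot p₀ = point with lowest y (tie → lowest x): (5, -7).
  2. Sort the remaining points by polar angle around p₀.
  3. Walk through sorted points, maintaining a stack; pop the top while the last three entries make a non-left turn (cross product ≤ 0).
  4. Final stack is the convex hull in CCW order: (5, -7), (5, 8), (1, 5), (-3, 1), (-4, -4).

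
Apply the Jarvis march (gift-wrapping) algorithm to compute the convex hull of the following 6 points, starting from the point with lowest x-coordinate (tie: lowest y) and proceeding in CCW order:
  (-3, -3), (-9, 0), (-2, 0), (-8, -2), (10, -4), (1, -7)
Hull (CCW) = [(-9, 0), (-8, -2), (1, -7), (10, -4), (-2, 0)]

Jarvis march: at each step, from the current hull vertex p, select the next vertex q as the point such that every other point lies strictly to the left of (or on) the directed line p → q. (Equivalently: for every other point r, the cross product (q − p) × (r − p) ≥ 0.)
Starting point (lowest x, tie lowest y): (-9, 0). Wrap until returning to start. Resulting hull: (-9, 0), (-8, -2), (1, -7), (10, -4), (-2, 0).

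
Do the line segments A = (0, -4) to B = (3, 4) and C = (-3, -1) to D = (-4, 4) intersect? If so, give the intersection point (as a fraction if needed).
No (intersection of containing lines falls outside at least one segment)

Parametrize and solve: t = -12/23, s = -33/23. At least one of these is outside [0, 1], so the segments do not intersect.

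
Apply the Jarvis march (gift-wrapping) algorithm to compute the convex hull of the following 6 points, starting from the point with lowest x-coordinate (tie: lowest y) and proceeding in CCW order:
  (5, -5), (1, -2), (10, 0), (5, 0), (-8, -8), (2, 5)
Hull (CCW) = [(-8, -8), (5, -5), (10, 0), (2, 5)]

Jarvis march: at each step, from the current hull vertex p, select the next vertex q as the point such that every other point lies strictly to the left of (or on) the directed line p → q. (Equivalently: for every other point r, the cross product (q − p) × (r − p) ≥ 0.)
Starting point (lowest x, tie lowest y): (-8, -8). Wrap until returning to start. Resulting hull: (-8, -8), (5, -5), (10, 0), (2, 5).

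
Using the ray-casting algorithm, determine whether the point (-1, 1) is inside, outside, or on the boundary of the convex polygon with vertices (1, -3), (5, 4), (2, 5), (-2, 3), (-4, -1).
The point (-1, 1) lies strictly inside the polygon

Cast a horizontal ray to the right from the query point and count how many polygon edges it crosses (each edge strictly once or zero times, handled with the usual half-open convention). 
Parity of crossings → odd ⇒ inside.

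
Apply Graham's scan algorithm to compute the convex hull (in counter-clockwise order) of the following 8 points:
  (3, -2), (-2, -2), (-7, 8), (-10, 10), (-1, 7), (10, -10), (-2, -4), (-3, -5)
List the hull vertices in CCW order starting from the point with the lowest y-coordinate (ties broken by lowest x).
Hull (CCW) = [(10, -10), (-1, 7), (-10, 10), (-3, -5)]

Graham scan procedure:
  1. Find the pivot p₀ = point with lowest y (tie → lowest x): (10, -10).
  2. Sort the remaining points by polar angle around p₀.
  3. Walk through sorted points, maintaining a stack; pop the top while the last three entries make a non-left turn (cross product ≤ 0).
  4. Final stack is the convex hull in CCW order: (10, -10), (-1, 7), (-10, 10), (-3, -5).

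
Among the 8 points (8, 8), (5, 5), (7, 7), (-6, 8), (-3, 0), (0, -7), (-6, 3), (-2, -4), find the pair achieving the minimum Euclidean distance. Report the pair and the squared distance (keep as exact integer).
Pair = ((8, 8), (7, 7)); squared distance = 2

Compute all C(8, 2) = 28 pairwise squared distances (x_i − x_j)² + (y_i − y_j)². The minimum is 2, attained by the pair ((8, 8), (7, 7)).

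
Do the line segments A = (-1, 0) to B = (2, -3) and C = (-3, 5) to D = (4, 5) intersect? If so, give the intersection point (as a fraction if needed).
No (intersection of containing lines falls outside at least one segment)

Parametrize and solve: t = -5/3, s = -3/7. At least one of these is outside [0, 1], so the segments do not intersect.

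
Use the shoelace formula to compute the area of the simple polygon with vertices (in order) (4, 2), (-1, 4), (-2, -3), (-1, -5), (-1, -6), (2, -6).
Area = 83/2

Shoelace formula: Area = (1/2) |Σ_i (x_i · y_{i+1} − x_{i+1} · y_i)| (indices mod n). Compute each cross term:
  (4)(4) − (-1)(2) = 18
  (-1)(-3) − (-2)(4) = 11
  (-2)(-5) − (-1)(-3) = 7
  (-1)(-6) − (-1)(-5) = 1
  (-1)(-6) − (2)(-6) = 18
  (2)(2) − (4)(-6) = 28
Sum = 83, so (signed) Area = 83/2 = 83/2, |Area| = 83/2.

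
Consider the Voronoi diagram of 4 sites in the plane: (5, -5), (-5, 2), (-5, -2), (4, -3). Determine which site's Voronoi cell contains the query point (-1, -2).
Nearest site = (-5, -2)

The Voronoi cell of site s contains exactly those query points closer to s than to any other site. Compute squared distances from q = (-1, -2) to each site:
  (-5 − -1)² + (-2 − -2)² = 16
  (4 − -1)² + (-3 − -2)² = 26
  (-5 − -1)² + (2 − -2)² = 32
  (5 − -1)² + (-5 − -2)² = 45
Minimum is attained by (-5, -2), so q lies in its Voronoi cell.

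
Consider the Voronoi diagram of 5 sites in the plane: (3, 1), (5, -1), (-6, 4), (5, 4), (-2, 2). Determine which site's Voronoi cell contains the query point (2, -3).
Nearest site = (5, -1)

The Voronoi cell of site s contains exactly those query points closer to s than to any other site. Compute squared distances from q = (2, -3) to each site:
  (5 − 2)² + (-1 − -3)² = 13
  (3 − 2)² + (1 − -3)² = 17
  (-2 − 2)² + (2 − -3)² = 41
  (5 − 2)² + (4 − -3)² = 58
  (-6 − 2)² + (4 − -3)² = 113
Minimum is attained by (5, -1), so q lies in its Voronoi cell.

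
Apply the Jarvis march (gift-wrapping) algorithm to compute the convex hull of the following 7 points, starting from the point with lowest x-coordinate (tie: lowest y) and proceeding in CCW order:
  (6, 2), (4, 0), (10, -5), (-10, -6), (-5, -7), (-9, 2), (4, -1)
Hull (CCW) = [(-10, -6), (-5, -7), (10, -5), (6, 2), (-9, 2)]

Jarvis march: at each step, from the current hull vertex p, select the next vertex q as the point such that every other point lies strictly to the left of (or on) the directed line p → q. (Equivalently: for every other point r, the cross product (q − p) × (r − p) ≥ 0.)
Starting point (lowest x, tie lowest y): (-10, -6). Wrap until returning to start. Resulting hull: (-10, -6), (-5, -7), (10, -5), (6, 2), (-9, 2).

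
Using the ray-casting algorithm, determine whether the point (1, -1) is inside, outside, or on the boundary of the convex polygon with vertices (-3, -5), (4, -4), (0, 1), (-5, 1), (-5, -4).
The point (1, -1) lies strictly inside the polygon

Cast a horizontal ray to the right from the query point and count how many polygon edges it crosses (each edge strictly once or zero times, handled with the usual half-open convention). 
Parity of crossings → odd ⇒ inside.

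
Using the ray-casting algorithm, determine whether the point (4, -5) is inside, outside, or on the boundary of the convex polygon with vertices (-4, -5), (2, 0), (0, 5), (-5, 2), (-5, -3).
The point (4, -5) lies strictly outside the polygon

Cast a horizontal ray to the right from the query point and count how many polygon edges it crosses (each edge strictly once or zero times, handled with the usual half-open convention). 
Parity of crossings → even ⇒ outside.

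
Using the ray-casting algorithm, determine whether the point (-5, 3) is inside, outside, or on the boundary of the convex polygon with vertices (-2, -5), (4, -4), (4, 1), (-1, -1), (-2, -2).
The point (-5, 3) lies strictly outside the polygon

Cast a horizontal ray to the right from the query point and count how many polygon edges it crosses (each edge strictly once or zero times, handled with the usual half-open convention). 
Parity of crossings → even ⇒ outside.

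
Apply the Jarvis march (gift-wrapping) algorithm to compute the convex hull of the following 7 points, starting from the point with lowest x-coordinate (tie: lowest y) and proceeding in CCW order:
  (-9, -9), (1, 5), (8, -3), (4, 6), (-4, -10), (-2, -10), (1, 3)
Hull (CCW) = [(-9, -9), (-4, -10), (-2, -10), (8, -3), (4, 6), (1, 5)]

Jarvis march: at each step, from the current hull vertex p, select the next vertex q as the point such that every other point lies strictly to the left of (or on) the directed line p → q. (Equivalently: for every other point r, the cross product (q − p) × (r − p) ≥ 0.)
Starting point (lowest x, tie lowest y): (-9, -9). Wrap until returning to start. Resulting hull: (-9, -9), (-4, -10), (-2, -10), (8, -3), (4, 6), (1, 5).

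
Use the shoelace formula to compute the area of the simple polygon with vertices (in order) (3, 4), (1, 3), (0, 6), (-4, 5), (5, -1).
Area = 37/2

Shoelace formula: Area = (1/2) |Σ_i (x_i · y_{i+1} − x_{i+1} · y_i)| (indices mod n). Compute each cross term:
  (3)(3) − (1)(4) = 5
  (1)(6) − (0)(3) = 6
  (0)(5) − (-4)(6) = 24
  (-4)(-1) − (5)(5) = -21
  (5)(4) − (3)(-1) = 23
Sum = 37, so (signed) Area = 37/2 = 37/2, |Area| = 37/2.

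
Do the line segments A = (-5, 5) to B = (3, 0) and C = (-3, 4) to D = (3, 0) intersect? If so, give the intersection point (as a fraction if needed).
Yes; intersection at (3, 0) (t = 1 on AB, s = 1 on CD)

Parametrize AB as A + t(B − A) = (-5 + 8 t, 5 + -5 t) and CD as C + s(D − C) = (-3 + 6 s, 4 + -4 s). Solve the linear system for (t, s). Determinant = 2 ≠ 0, so a unique intersection of the containing lines exists. Solution: t = 1, s = 1 — both in [0, 1], so the segments cross. Intersection point: (3, 0).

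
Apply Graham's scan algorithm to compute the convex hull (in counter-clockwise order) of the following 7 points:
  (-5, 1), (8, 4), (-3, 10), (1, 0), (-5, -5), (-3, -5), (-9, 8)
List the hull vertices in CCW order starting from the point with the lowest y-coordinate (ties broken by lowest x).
Hull (CCW) = [(-5, -5), (-3, -5), (8, 4), (-3, 10), (-9, 8)]

Graham scan procedure:
  1. Find the pivot p₀ = point with lowest y (tie → lowest x): (-5, -5).
  2. Sort the remaining points by polar angle around p₀.
  3. Walk through sorted points, maintaining a stack; pop the top while the last three entries make a non-left turn (cross product ≤ 0).
  4. Final stack is the convex hull in CCW order: (-5, -5), (-3, -5), (8, 4), (-3, 10), (-9, 8).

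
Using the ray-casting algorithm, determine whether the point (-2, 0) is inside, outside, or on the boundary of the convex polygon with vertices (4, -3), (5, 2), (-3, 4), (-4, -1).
The point (-2, 0) lies strictly inside the polygon

Cast a horizontal ray to the right from the query point and count how many polygon edges it crosses (each edge strictly once or zero times, handled with the usual half-open convention). 
Parity of crossings → odd ⇒ inside.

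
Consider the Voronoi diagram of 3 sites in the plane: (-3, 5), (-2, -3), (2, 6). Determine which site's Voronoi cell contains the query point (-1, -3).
Nearest site = (-2, -3)

The Voronoi cell of site s contains exactly those query points closer to s than to any other site. Compute squared distances from q = (-1, -3) to each site:
  (-2 − -1)² + (-3 − -3)² = 1
  (-3 − -1)² + (5 − -3)² = 68
  (2 − -1)² + (6 − -3)² = 90
Minimum is attained by (-2, -3), so q lies in its Voronoi cell.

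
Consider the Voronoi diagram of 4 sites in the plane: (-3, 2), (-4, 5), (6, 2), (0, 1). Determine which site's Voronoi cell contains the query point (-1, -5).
Nearest site = (0, 1)

The Voronoi cell of site s contains exactly those query points closer to s than to any other site. Compute squared distances from q = (-1, -5) to each site:
  (0 − -1)² + (1 − -5)² = 37
  (-3 − -1)² + (2 − -5)² = 53
  (6 − -1)² + (2 − -5)² = 98
  (-4 − -1)² + (5 − -5)² = 109
Minimum is attained by (0, 1), so q lies in its Voronoi cell.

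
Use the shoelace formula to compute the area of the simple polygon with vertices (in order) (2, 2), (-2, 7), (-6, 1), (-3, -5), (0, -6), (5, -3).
Area = 155/2

Shoelace formula: Area = (1/2) |Σ_i (x_i · y_{i+1} − x_{i+1} · y_i)| (indices mod n). Compute each cross term:
  (2)(7) − (-2)(2) = 18
  (-2)(1) − (-6)(7) = 40
  (-6)(-5) − (-3)(1) = 33
  (-3)(-6) − (0)(-5) = 18
  (0)(-3) − (5)(-6) = 30
  (5)(2) − (2)(-3) = 16
Sum = 155, so (signed) Area = 155/2 = 155/2, |Area| = 155/2.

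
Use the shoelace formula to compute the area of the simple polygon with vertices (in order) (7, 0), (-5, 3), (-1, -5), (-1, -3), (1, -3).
Area = 37

Shoelace formula: Area = (1/2) |Σ_i (x_i · y_{i+1} − x_{i+1} · y_i)| (indices mod n). Compute each cross term:
  (7)(3) − (-5)(0) = 21
  (-5)(-5) − (-1)(3) = 28
  (-1)(-3) − (-1)(-5) = -2
  (-1)(-3) − (1)(-3) = 6
  (1)(0) − (7)(-3) = 21
Sum = 74, so (signed) Area = 74/2 = 37, |Area| = 37.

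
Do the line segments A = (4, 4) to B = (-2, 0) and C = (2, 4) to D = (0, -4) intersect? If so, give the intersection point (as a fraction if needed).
Yes; intersection at (8/5, 12/5) (t = 2/5 on AB, s = 1/5 on CD)

Parametrize AB as A + t(B − A) = (4 + -6 t, 4 + -4 t) and CD as C + s(D − C) = (2 + -2 s, 4 + -8 s). Solve the linear system for (t, s). Determinant = -40 ≠ 0, so a unique intersection of the containing lines exists. Solution: t = 2/5, s = 1/5 — both in [0, 1], so the segments cross. Intersection point: (8/5, 12/5).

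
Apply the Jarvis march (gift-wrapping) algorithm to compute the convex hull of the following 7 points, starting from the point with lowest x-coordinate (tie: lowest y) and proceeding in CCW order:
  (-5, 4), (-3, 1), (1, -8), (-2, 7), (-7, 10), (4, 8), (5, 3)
Hull (CCW) = [(-7, 10), (-5, 4), (1, -8), (5, 3), (4, 8)]

Jarvis march: at each step, from the current hull vertex p, select the next vertex q as the point such that every other point lies strictly to the left of (or on) the directed line p → q. (Equivalently: for every other point r, the cross product (q − p) × (r − p) ≥ 0.)
Starting point (lowest x, tie lowest y): (-7, 10). Wrap until returning to start. Resulting hull: (-7, 10), (-5, 4), (1, -8), (5, 3), (4, 8).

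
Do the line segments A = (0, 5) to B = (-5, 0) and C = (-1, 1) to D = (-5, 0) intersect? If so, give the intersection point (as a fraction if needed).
Yes; intersection at (-5, 0) (t = 1 on AB, s = 1 on CD)

Parametrize AB as A + t(B − A) = (0 + -5 t, 5 + -5 t) and CD as C + s(D − C) = (-1 + -4 s, 1 + -1 s). Solve the linear system for (t, s). Determinant = 15 ≠ 0, so a unique intersection of the containing lines exists. Solution: t = 1, s = 1 — both in [0, 1], so the segments cross. Intersection point: (-5, 0).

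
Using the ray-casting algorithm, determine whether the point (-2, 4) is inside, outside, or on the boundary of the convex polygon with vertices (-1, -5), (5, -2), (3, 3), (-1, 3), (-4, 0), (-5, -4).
The point (-2, 4) lies strictly outside the polygon

Cast a horizontal ray to the right from the query point and count how many polygon edges it crosses (each edge strictly once or zero times, handled with the usual half-open convention). 
Parity of crossings → even ⇒ outside.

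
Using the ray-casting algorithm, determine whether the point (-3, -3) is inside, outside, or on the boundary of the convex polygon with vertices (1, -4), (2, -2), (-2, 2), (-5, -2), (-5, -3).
The point (-3, -3) lies strictly inside the polygon

Cast a horizontal ray to the right from the query point and count how many polygon edges it crosses (each edge strictly once or zero times, handled with the usual half-open convention). 
Parity of crossings → odd ⇒ inside.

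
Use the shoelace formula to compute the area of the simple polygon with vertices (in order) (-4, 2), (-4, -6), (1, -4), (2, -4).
Area = 23

Shoelace formula: Area = (1/2) |Σ_i (x_i · y_{i+1} − x_{i+1} · y_i)| (indices mod n). Compute each cross term:
  (-4)(-6) − (-4)(2) = 32
  (-4)(-4) − (1)(-6) = 22
  (1)(-4) − (2)(-4) = 4
  (2)(2) − (-4)(-4) = -12
Sum = 46, so (signed) Area = 46/2 = 23, |Area| = 23.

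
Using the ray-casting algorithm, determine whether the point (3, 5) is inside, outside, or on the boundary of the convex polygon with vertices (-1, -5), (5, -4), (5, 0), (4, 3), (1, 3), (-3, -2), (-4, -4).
The point (3, 5) lies strictly outside the polygon

Cast a horizontal ray to the right from the query point and count how many polygon edges it crosses (each edge strictly once or zero times, handled with the usual half-open convention). 
Parity of crossings → even ⇒ outside.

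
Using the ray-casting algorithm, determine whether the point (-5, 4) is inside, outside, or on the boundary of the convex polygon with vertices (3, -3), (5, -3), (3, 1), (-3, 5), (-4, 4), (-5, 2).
The point (-5, 4) lies strictly outside the polygon

Cast a horizontal ray to the right from the query point and count how many polygon edges it crosses (each edge strictly once or zero times, handled with the usual half-open convention). 
Parity of crossings → even ⇒ outside.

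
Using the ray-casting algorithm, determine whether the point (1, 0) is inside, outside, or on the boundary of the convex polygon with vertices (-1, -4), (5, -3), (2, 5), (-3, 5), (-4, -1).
The point (1, 0) lies strictly inside the polygon

Cast a horizontal ray to the right from the query point and count how many polygon edges it crosses (each edge strictly once or zero times, handled with the usual half-open convention). 
Parity of crossings → odd ⇒ inside.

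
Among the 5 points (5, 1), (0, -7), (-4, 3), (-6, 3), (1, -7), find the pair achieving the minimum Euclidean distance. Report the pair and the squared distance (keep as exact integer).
Pair = ((0, -7), (1, -7)); squared distance = 1

Compute all C(5, 2) = 10 pairwise squared distances (x_i − x_j)² + (y_i − y_j)². The minimum is 1, attained by the pair ((0, -7), (1, -7)).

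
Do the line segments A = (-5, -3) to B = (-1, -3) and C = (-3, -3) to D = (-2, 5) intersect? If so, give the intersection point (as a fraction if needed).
Yes; intersection at (-3, -3) (t = 1/2 on AB, s = 0 on CD)

Parametrize AB as A + t(B − A) = (-5 + 4 t, -3 + 0 t) and CD as C + s(D − C) = (-3 + 1 s, -3 + 8 s). Solve the linear system for (t, s). Determinant = -32 ≠ 0, so a unique intersection of the containing lines exists. Solution: t = 1/2, s = 0 — both in [0, 1], so the segments cross. Intersection point: (-3, -3).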